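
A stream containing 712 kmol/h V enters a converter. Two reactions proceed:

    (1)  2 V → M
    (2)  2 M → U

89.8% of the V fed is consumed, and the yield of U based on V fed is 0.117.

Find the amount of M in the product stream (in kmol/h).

153 kmol/h

Conversion of V: V consumed = 2ξ₁ = 0.898 × 712 → ξ₁ = 319.7 kmol/h.
Yield of U: 1ξ₂ / 712 = 0.117 → ξ₂ = 83.3 kmol/h.
Outlet amounts (n = n₀ + Σ ν·ξ):
  V: 712 − 2(319.7) = 72.62
  M: 0 + 1(319.7) − 2(83.3) = 153.1
  U: 0 + 1(83.3) = 83.3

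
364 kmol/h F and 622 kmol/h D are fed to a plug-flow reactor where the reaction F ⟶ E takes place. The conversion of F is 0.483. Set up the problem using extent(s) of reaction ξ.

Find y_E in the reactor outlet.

0.178

F reacted = 0.483 × 364 = 175.8 kmol/h; ν_F = −1, so ξ = 175.8/1 = 175.8 kmol/h.
Outlet amounts (n = n₀ + ν ξ):
  F: 364 − 1(175.8) = 188.2
  E: 0 + 1(175.8) = 175.8
  D: 622 (inert)
Total out = 986 kmol/h; y_E = 175.8 / 986 = 0.1783.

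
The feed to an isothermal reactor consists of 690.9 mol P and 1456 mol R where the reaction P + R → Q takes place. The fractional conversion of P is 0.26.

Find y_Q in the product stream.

P reacted = 0.26 × 690.9 = 179.6 mol; ν_P = −1, so ξ = 179.6/1 = 179.6 mol.
Outlet amounts (n = n₀ + ν ξ):
  P: 690.9 − 1(179.6) = 511.3
  R: 1456 − 1(179.6) = 1276
  Q: 0 + 1(179.6) = 179.6
Total out = 1967 mol; y_Q = 179.6 / 1967 = 0.09131.

0.0913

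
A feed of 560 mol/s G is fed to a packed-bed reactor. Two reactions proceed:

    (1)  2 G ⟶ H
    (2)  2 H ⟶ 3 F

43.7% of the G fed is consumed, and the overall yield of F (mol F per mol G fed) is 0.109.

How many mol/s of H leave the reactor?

81.7 mol/s

Conversion of G: G consumed = 2ξ₁ = 0.437 × 560 → ξ₁ = 122.4 mol/s.
Yield of F: 3ξ₂ / 560 = 0.109 → ξ₂ = 20.35 mol/s.
Outlet amounts (n = n₀ + Σ ν·ξ):
  G: 560 − 2(122.4) = 315.3
  H: 0 + 1(122.4) − 2(20.35) = 81.67
  F: 0 + 3(20.35) = 61.04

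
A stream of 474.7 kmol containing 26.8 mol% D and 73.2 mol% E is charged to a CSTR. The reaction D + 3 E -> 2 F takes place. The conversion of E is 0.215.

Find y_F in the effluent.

E reacted = 0.215 × 347.5 = 74.71 kmol; ν_E = −3, so ξ = 74.71/3 = 24.9 kmol.
Outlet amounts (n = n₀ + ν ξ):
  D: 127.2 − 1(24.9) = 102.3
  E: 347.5 − 3(24.9) = 272.8
  F: 0 + 2(24.9) = 49.81
Total out = 424.9 kmol; y_F = 49.81 / 424.9 = 0.1172.

0.117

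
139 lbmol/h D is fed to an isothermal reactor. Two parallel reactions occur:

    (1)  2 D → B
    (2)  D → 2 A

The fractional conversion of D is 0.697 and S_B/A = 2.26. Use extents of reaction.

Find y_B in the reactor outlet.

0.415

Conversion of D: D consumed = 0.697 × 139 = 96.88 lbmol/h = 2ξ₁ + 1ξ₂.
Selectivity: 1ξ₁ / (2ξ₂) = 2.26 → ξ₁ = 4.52 ξ₂.
Substitute: (2·4.52 + 1) ξ₂ = 96.88 → ξ₂ = 9.65 lbmol/h, ξ₁ = 43.62 lbmol/h.
Outlet amounts (n = n₀ + Σ ν·ξ):
  D: 139 − 2(43.62) − 1(9.65) = 42.12
  B: 0 + 1(43.62) = 43.62
  A: 0 + 2(9.65) = 19.3
Total out = 105 lbmol/h; y_B = 43.62 / 105 = 0.4153.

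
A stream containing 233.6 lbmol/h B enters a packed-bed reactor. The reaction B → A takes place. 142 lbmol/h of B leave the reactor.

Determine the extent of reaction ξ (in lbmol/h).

For B: n = n₀ − 1ξ → 142 = 233.6 − 1ξ, giving ξ = 91.6 lbmol/h.
Outlet amounts (n = n₀ + ν ξ):
  B: 233.6 − 1(91.6) = 142
  A: 0 + 1(91.6) = 91.6

ξ = 91.6 lbmol/h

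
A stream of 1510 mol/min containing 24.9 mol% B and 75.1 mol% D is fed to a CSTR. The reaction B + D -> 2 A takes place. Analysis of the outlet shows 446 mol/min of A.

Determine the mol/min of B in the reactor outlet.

153 mol/min

For A: n = n₀ + 2ξ → 446 = 0 + 2ξ, giving ξ = 223 mol/min.
Outlet amounts (n = n₀ + ν ξ):
  B: 376 − 1(223) = 153
  D: 1134 − 1(223) = 911
  A: 0 + 2(223) = 446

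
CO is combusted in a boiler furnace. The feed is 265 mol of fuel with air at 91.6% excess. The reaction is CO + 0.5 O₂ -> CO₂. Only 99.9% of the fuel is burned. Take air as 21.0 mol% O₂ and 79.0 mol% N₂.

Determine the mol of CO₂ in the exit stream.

265 mol

Stoichiometric O₂ = 0.5 × 265 = 132.5 mol; O₂ fed = 132.5 × 1.916 = 253.9 mol.
N₂ fed = 253.9 × 79/21 = 955 mol.
Fuel reacted = 0.999 × 265 → ξ = 264.7 mol.
Outlet (n = n₀ + ν ξ):
  CO: 265 − 1(264.7) = 0.265
  O₂: 253.9 − 0.5(264.7) = 121.5
  N₂: 955 (inert)
  CO₂: 0 + 1(264.7) = 264.7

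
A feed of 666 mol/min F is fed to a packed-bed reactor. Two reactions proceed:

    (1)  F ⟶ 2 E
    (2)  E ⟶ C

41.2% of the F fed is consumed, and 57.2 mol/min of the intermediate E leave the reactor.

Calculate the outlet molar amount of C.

Conversion of F: F consumed = 1ξ₁ = 0.412 × 666 → ξ₁ = 274.4 mol/min.
E balance: n_E = 0 + 2ξ₁ − 1ξ₂ = 57.2 → ξ₂ = (2·274.4 − 57.2)/1 = 491.6 mol/min.
Outlet amounts (n = n₀ + Σ ν·ξ):
  F: 666 − 1(274.4) = 391.6
  E: 0 + 2(274.4) − 1(491.6) = 57.2
  C: 0 + 1(491.6) = 491.6

492 mol/min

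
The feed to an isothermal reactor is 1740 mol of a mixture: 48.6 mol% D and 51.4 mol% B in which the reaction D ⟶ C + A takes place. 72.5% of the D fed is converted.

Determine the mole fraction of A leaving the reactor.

D reacted = 0.725 × 845.6 = 613.1 mol; ν_D = −1, so ξ = 613.1/1 = 613.1 mol.
Outlet amounts (n = n₀ + ν ξ):
  D: 845.6 − 1(613.1) = 232.6
  C: 0 + 1(613.1) = 613.1
  A: 0 + 1(613.1) = 613.1
  B: 894.4 (inert)
Total out = 2353 mol; y_A = 613.1 / 2353 = 0.2605.

0.261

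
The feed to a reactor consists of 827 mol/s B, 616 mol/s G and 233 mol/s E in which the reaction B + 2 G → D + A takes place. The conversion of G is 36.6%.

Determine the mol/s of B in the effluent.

714 mol/s

G reacted = 0.366 × 616 = 225.5 mol/s; ν_G = −2, so ξ = 225.5/2 = 112.7 mol/s.
Outlet amounts (n = n₀ + ν ξ):
  B: 827 − 1(112.7) = 714.3
  G: 616 − 2(112.7) = 390.5
  D: 0 + 1(112.7) = 112.7
  A: 0 + 1(112.7) = 112.7
  E: 233 (inert)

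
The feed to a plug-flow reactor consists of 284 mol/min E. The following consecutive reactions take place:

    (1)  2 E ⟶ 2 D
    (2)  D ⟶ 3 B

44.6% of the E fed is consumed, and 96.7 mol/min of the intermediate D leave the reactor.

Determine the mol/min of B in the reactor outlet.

Conversion of E: E consumed = 2ξ₁ = 0.446 × 284 → ξ₁ = 63.33 mol/min.
D balance: n_D = 0 + 2ξ₁ − 1ξ₂ = 96.7 → ξ₂ = (2·63.33 − 96.7)/1 = 29.96 mol/min.
Outlet amounts (n = n₀ + Σ ν·ξ):
  E: 284 − 2(63.33) = 157.3
  D: 0 + 2(63.33) − 1(29.96) = 96.7
  B: 0 + 3(29.96) = 89.89

89.9 mol/min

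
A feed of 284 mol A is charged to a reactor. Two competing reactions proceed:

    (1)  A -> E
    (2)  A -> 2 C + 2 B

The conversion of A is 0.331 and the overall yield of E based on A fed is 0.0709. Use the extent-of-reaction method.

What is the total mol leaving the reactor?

Yield of E: 1ξ₁ / 284 = 0.0709 → ξ₁ = 20.14 mol.
Conversion of A: 1ξ₁ + 1ξ₂ = 0.331 × 284 = 94 → ξ₂ = 73.87 mol.
Outlet amounts (n = n₀ + Σ ν·ξ):
  A: 284 − 1(20.14) − 1(73.87) = 190
  E: 0 + 1(20.14) = 20.14
  C: 0 + 2(73.87) = 147.7
  B: 0 + 2(73.87) = 147.7
Total out = 190 + 20.14 + 147.7 + 147.7 = 505.6 mol.

506 mol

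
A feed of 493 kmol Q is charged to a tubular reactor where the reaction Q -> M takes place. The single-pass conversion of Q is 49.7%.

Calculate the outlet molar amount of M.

245 kmol

Q reacted = 0.497 × 493 = 245 kmol; ν_Q = −1, so ξ = 245/1 = 245 kmol.
Outlet amounts (n = n₀ + ν ξ):
  Q: 493 − 1(245) = 248
  M: 0 + 1(245) = 245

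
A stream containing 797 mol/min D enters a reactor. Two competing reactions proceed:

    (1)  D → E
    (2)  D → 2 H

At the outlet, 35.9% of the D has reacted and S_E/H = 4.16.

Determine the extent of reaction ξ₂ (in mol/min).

Conversion of D: D consumed = 0.359 × 797 = 286.1 mol/min = 1ξ₁ + 1ξ₂.
Selectivity: 1ξ₁ / (2ξ₂) = 4.16 → ξ₁ = 8.32 ξ₂.
Substitute: (1·8.32 + 1) ξ₂ = 286.1 → ξ₂ = 30.7 mol/min, ξ₁ = 255.4 mol/min.
Outlet amounts (n = n₀ + Σ ν·ξ):
  D: 797 − 1(255.4) − 1(30.7) = 510.9
  E: 0 + 1(255.4) = 255.4
  H: 0 + 2(30.7) = 61.4

ξ₂ = 30.7 mol/min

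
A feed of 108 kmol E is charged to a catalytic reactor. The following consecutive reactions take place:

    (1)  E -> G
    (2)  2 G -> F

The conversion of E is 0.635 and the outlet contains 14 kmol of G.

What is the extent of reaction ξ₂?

ξ₂ = 27.3 kmol

Conversion of E: E consumed = 1ξ₁ = 0.635 × 108 → ξ₁ = 68.58 kmol.
G balance: n_G = 0 + 1ξ₁ − 2ξ₂ = 14 → ξ₂ = (1·68.58 − 14)/2 = 27.29 kmol.
Outlet amounts (n = n₀ + Σ ν·ξ):
  E: 108 − 1(68.58) = 39.42
  G: 0 + 1(68.58) − 2(27.29) = 14
  F: 0 + 1(27.29) = 27.29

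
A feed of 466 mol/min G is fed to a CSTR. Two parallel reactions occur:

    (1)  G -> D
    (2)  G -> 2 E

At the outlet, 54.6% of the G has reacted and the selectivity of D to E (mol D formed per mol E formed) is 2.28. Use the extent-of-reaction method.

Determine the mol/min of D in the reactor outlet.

Conversion of G: G consumed = 0.546 × 466 = 254.4 mol/min = 1ξ₁ + 1ξ₂.
Selectivity: 1ξ₁ / (2ξ₂) = 2.28 → ξ₁ = 4.56 ξ₂.
Substitute: (1·4.56 + 1) ξ₂ = 254.4 → ξ₂ = 45.76 mol/min, ξ₁ = 208.7 mol/min.
Outlet amounts (n = n₀ + Σ ν·ξ):
  G: 466 − 1(208.7) − 1(45.76) = 211.6
  D: 0 + 1(208.7) = 208.7
  E: 0 + 2(45.76) = 91.52

209 mol/min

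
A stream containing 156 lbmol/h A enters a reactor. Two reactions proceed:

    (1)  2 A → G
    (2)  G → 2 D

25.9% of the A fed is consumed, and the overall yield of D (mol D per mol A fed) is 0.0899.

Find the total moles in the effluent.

Conversion of A: A consumed = 2ξ₁ = 0.259 × 156 → ξ₁ = 20.2 lbmol/h.
Yield of D: 2ξ₂ / 156 = 0.0899 → ξ₂ = 7.012 lbmol/h.
Outlet amounts (n = n₀ + Σ ν·ξ):
  A: 156 − 2(20.2) = 115.6
  G: 0 + 1(20.2) − 1(7.012) = 13.19
  D: 0 + 2(7.012) = 14.02
Total out = 115.6 + 13.19 + 14.02 = 142.8 lbmol/h.

143 lbmol/h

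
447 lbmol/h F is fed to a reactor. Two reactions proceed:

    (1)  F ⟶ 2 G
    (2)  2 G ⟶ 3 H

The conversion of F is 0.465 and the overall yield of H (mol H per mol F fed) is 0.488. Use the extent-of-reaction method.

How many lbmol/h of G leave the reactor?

Conversion of F: F consumed = 1ξ₁ = 0.465 × 447 → ξ₁ = 207.9 lbmol/h.
Yield of H: 3ξ₂ / 447 = 0.488 → ξ₂ = 72.71 lbmol/h.
Outlet amounts (n = n₀ + Σ ν·ξ):
  F: 447 − 1(207.9) = 239.1
  G: 0 + 2(207.9) − 2(72.71) = 270.3
  H: 0 + 3(72.71) = 218.1

270 lbmol/h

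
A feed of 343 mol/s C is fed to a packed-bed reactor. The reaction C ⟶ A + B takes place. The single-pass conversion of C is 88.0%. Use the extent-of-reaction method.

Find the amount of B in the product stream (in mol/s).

C reacted = 0.88 × 343 = 301.8 mol/s; ν_C = −1, so ξ = 301.8/1 = 301.8 mol/s.
Outlet amounts (n = n₀ + ν ξ):
  C: 343 − 1(301.8) = 41.16
  A: 0 + 1(301.8) = 301.8
  B: 0 + 1(301.8) = 301.8

302 mol/s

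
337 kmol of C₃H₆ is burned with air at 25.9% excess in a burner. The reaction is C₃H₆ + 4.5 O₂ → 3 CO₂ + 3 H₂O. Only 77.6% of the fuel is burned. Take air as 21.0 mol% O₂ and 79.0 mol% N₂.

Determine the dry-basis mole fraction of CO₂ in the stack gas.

0.0894

Stoichiometric O₂ = 4.5 × 337 = 1516 kmol; O₂ fed = 1516 × 1.259 = 1909 kmol.
N₂ fed = 1909 × 79/21 = 7183 kmol.
Fuel reacted = 0.776 × 337 → ξ = 261.5 kmol.
Outlet (n = n₀ + ν ξ):
  C₃H₆: 337 − 1(261.5) = 75.49
  O₂: 1909 − 4.5(261.5) = 732.5
  N₂: 7183 (inert)
  CO₂: 0 + 3(261.5) = 784.5
  H₂O: 0 + 3(261.5) = 784.5
Dry total = 8775 kmol; y_CO₂ (dry) = 784.5 / 8775 = 0.08941.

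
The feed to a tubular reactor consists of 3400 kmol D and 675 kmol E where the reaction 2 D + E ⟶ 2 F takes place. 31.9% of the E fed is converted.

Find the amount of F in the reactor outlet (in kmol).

E reacted = 0.319 × 675 = 215.3 kmol; ν_E = −1, so ξ = 215.3/1 = 215.3 kmol.
Outlet amounts (n = n₀ + ν ξ):
  D: 3400 − 2(215.3) = 2969
  E: 675 − 1(215.3) = 459.7
  F: 0 + 2(215.3) = 430.7

431 kmol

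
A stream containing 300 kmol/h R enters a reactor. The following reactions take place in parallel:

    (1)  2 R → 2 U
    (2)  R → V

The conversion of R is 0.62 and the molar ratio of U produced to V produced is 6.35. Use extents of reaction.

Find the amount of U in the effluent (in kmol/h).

161 kmol/h

Conversion of R: R consumed = 0.62 × 300 = 186 kmol/h = 2ξ₁ + 1ξ₂.
Selectivity: 2ξ₁ / (1ξ₂) = 6.35 → ξ₁ = 3.175 ξ₂.
Substitute: (2·3.175 + 1) ξ₂ = 186 → ξ₂ = 25.31 kmol/h, ξ₁ = 80.35 kmol/h.
Outlet amounts (n = n₀ + Σ ν·ξ):
  R: 300 − 2(80.35) − 1(25.31) = 114
  U: 0 + 2(80.35) = 160.7
  V: 0 + 1(25.31) = 25.31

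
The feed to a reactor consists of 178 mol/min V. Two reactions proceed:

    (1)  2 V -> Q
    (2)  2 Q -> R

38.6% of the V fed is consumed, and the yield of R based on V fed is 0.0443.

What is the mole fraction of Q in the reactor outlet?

Conversion of V: V consumed = 2ξ₁ = 0.386 × 178 → ξ₁ = 34.35 mol/min.
Yield of R: 1ξ₂ / 178 = 0.0443 → ξ₂ = 7.885 mol/min.
Outlet amounts (n = n₀ + Σ ν·ξ):
  V: 178 − 2(34.35) = 109.3
  Q: 0 + 1(34.35) − 2(7.885) = 18.58
  R: 0 + 1(7.885) = 7.885
Total out = 135.8 mol/min; y_Q = 18.58 / 135.8 = 0.1369.

0.137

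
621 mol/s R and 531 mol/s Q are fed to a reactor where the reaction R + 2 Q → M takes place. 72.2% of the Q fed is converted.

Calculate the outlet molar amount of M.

Q reacted = 0.722 × 531 = 383.4 mol/s; ν_Q = −2, so ξ = 383.4/2 = 191.7 mol/s.
Outlet amounts (n = n₀ + ν ξ):
  R: 621 − 1(191.7) = 429.3
  Q: 531 − 2(191.7) = 147.6
  M: 0 + 1(191.7) = 191.7

192 mol/s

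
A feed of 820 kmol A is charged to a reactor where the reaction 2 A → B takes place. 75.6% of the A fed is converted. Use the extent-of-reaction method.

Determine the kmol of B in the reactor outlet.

310 kmol

A reacted = 0.756 × 820 = 619.9 kmol; ν_A = −2, so ξ = 619.9/2 = 310 kmol.
Outlet amounts (n = n₀ + ν ξ):
  A: 820 − 2(310) = 200.1
  B: 0 + 1(310) = 310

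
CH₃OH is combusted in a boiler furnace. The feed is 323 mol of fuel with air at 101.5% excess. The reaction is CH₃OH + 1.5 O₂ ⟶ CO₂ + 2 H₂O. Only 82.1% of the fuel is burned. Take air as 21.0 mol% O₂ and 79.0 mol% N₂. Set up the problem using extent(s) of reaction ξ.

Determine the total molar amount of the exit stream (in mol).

5100 mol

Stoichiometric O₂ = 1.5 × 323 = 484.5 mol; O₂ fed = 484.5 × 2.015 = 976.3 mol.
N₂ fed = 976.3 × 79/21 = 3673 mol.
Fuel reacted = 0.821 × 323 → ξ = 265.2 mol.
Outlet (n = n₀ + ν ξ):
  CH₃OH: 323 − 1(265.2) = 57.82
  O₂: 976.3 − 1.5(265.2) = 578.5
  N₂: 3673 (inert)
  CO₂: 0 + 1(265.2) = 265.2
  H₂O: 0 + 2(265.2) = 530.4
Total out = 57.82 + 578.5 + 3673 + 265.2 + 530.4 = 5104 mol.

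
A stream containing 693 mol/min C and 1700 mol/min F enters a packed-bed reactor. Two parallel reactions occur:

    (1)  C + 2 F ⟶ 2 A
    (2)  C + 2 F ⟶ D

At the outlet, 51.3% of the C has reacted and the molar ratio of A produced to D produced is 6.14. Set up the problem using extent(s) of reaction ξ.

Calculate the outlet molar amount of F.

Conversion of C: C consumed = 0.513 × 693 = 355.5 mol/min = 1ξ₁ + 1ξ₂.
Selectivity: 2ξ₁ / (1ξ₂) = 6.14 → ξ₁ = 3.07 ξ₂.
Substitute: (1·3.07 + 1) ξ₂ = 355.5 → ξ₂ = 87.35 mol/min, ξ₁ = 268.2 mol/min.
Outlet amounts (n = n₀ + Σ ν·ξ):
  C: 693 − 1(268.2) − 1(87.35) = 337.5
  F: 1700 − 2(268.2) − 2(87.35) = 989
  A: 0 + 2(268.2) = 536.3
  D: 0 + 1(87.35) = 87.35

989 mol/min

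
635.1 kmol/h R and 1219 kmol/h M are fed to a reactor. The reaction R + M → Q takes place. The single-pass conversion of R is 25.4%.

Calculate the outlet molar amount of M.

R reacted = 0.254 × 635.1 = 161.3 kmol/h; ν_R = −1, so ξ = 161.3/1 = 161.3 kmol/h.
Outlet amounts (n = n₀ + ν ξ):
  R: 635.1 − 1(161.3) = 473.8
  M: 1219 − 1(161.3) = 1058
  Q: 0 + 1(161.3) = 161.3

1060 kmol/h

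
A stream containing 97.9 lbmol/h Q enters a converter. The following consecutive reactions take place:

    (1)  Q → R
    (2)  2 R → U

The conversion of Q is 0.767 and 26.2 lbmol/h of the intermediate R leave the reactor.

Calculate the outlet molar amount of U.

Conversion of Q: Q consumed = 1ξ₁ = 0.767 × 97.9 → ξ₁ = 75.09 lbmol/h.
R balance: n_R = 0 + 1ξ₁ − 2ξ₂ = 26.2 → ξ₂ = (1·75.09 − 26.2)/2 = 24.44 lbmol/h.
Outlet amounts (n = n₀ + Σ ν·ξ):
  Q: 97.9 − 1(75.09) = 22.81
  R: 0 + 1(75.09) − 2(24.44) = 26.2
  U: 0 + 1(24.44) = 24.44

24.4 lbmol/h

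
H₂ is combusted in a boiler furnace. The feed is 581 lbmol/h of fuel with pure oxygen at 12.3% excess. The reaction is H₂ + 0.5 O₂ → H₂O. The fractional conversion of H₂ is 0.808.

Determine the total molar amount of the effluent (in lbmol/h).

Stoichiometric O₂ = 0.5 × 581 = 290.5 lbmol/h; O₂ fed = 290.5 × 1.123 = 326.2 lbmol/h.
Fuel reacted = 0.808 × 581 → ξ = 469.4 lbmol/h.
Outlet (n = n₀ + ν ξ):
  H₂: 581 − 1(469.4) = 111.6
  O₂: 326.2 − 0.5(469.4) = 91.51
  H₂O: 0 + 1(469.4) = 469.4
Total out = 111.6 + 91.51 + 469.4 = 672.5 lbmol/h.

673 lbmol/h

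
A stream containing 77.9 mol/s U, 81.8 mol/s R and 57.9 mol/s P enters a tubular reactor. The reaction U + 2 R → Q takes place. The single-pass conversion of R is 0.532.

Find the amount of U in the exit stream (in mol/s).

56.1 mol/s

R reacted = 0.532 × 81.8 = 43.52 mol/s; ν_R = −2, so ξ = 43.52/2 = 21.76 mol/s.
Outlet amounts (n = n₀ + ν ξ):
  U: 77.9 − 1(21.76) = 56.14
  R: 81.8 − 2(21.76) = 38.28
  Q: 0 + 1(21.76) = 21.76
  P: 57.9 (inert)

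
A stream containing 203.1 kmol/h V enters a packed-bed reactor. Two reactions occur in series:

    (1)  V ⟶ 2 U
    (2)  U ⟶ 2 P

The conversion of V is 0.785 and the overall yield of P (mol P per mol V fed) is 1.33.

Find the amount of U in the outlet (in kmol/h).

Conversion of V: V consumed = 1ξ₁ = 0.785 × 203.1 → ξ₁ = 159.4 kmol/h.
Yield of P: 2ξ₂ / 203.1 = 1.33 → ξ₂ = 135.1 kmol/h.
Outlet amounts (n = n₀ + Σ ν·ξ):
  V: 203.1 − 1(159.4) = 43.67
  U: 0 + 2(159.4) − 1(135.1) = 183.8
  P: 0 + 2(135.1) = 270.1

184 kmol/h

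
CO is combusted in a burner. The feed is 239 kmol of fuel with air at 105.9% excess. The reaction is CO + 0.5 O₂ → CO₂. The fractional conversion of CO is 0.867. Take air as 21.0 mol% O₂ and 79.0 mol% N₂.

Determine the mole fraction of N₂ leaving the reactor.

0.708

Stoichiometric O₂ = 0.5 × 239 = 119.5 kmol; O₂ fed = 119.5 × 2.059 = 246.1 kmol.
N₂ fed = 246.1 × 79/21 = 925.6 kmol.
Fuel reacted = 0.867 × 239 → ξ = 207.2 kmol.
Outlet (n = n₀ + ν ξ):
  CO: 239 − 1(207.2) = 31.79
  O₂: 246.1 − 0.5(207.2) = 142.4
  N₂: 925.6 (inert)
  CO₂: 0 + 1(207.2) = 207.2
Total out = 1307 kmol; y_N₂ = 925.6 / 1307 = 0.7082.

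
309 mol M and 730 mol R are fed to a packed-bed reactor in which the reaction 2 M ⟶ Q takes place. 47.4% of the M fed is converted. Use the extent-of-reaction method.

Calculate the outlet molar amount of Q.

M reacted = 0.474 × 309 = 146.5 mol; ν_M = −2, so ξ = 146.5/2 = 73.23 mol.
Outlet amounts (n = n₀ + ν ξ):
  M: 309 − 2(73.23) = 162.5
  Q: 0 + 1(73.23) = 73.23
  R: 730 (inert)

73.2 mol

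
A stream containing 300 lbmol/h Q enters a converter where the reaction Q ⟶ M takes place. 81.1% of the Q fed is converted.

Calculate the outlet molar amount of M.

Q reacted = 0.811 × 300 = 243.3 lbmol/h; ν_Q = −1, so ξ = 243.3/1 = 243.3 lbmol/h.
Outlet amounts (n = n₀ + ν ξ):
  Q: 300 − 1(243.3) = 56.7
  M: 0 + 1(243.3) = 243.3

243 lbmol/h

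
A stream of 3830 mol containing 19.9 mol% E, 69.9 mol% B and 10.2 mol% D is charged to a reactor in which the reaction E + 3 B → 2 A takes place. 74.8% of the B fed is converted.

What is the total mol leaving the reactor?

2490 mol

B reacted = 0.748 × 2677 = 2003 mol; ν_B = −3, so ξ = 2003/3 = 667.5 mol.
Outlet amounts (n = n₀ + ν ξ):
  E: 762.2 − 1(667.5) = 94.66
  B: 2677 − 3(667.5) = 674.6
  A: 0 + 2(667.5) = 1335
  D: 390.7 (inert)
Total out = 94.66 + 674.6 + 1335 + 390.7 = 2495 mol.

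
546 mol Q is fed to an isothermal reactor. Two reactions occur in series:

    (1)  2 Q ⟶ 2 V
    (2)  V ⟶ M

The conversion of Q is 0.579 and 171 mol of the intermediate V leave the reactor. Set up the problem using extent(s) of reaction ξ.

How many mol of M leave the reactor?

Conversion of Q: Q consumed = 2ξ₁ = 0.579 × 546 → ξ₁ = 158.1 mol.
V balance: n_V = 0 + 2ξ₁ − 1ξ₂ = 171 → ξ₂ = (2·158.1 − 171)/1 = 145.1 mol.
Outlet amounts (n = n₀ + Σ ν·ξ):
  Q: 546 − 2(158.1) = 229.9
  V: 0 + 2(158.1) − 1(145.1) = 171
  M: 0 + 1(145.1) = 145.1

145 mol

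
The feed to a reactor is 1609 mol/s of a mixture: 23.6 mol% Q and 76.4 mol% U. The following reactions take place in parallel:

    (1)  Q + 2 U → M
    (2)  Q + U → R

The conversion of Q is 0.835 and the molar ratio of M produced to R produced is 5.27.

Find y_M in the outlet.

0.26

Conversion of Q: Q consumed = 0.835 × 379.7 = 317.1 mol/s = 1ξ₁ + 1ξ₂.
Selectivity: 1ξ₁ / (1ξ₂) = 5.27 → ξ₁ = 5.27 ξ₂.
Substitute: (1·5.27 + 1) ξ₂ = 317.1 → ξ₂ = 50.57 mol/s, ξ₁ = 266.5 mol/s.
Outlet amounts (n = n₀ + Σ ν·ξ):
  Q: 379.7 − 1(266.5) − 1(50.57) = 62.65
  U: 1229 − 2(266.5) − 1(50.57) = 645.7
  M: 0 + 1(266.5) = 266.5
  R: 0 + 1(50.57) = 50.57
Total out = 1025 mol/s; y_M = 266.5 / 1025 = 0.2599.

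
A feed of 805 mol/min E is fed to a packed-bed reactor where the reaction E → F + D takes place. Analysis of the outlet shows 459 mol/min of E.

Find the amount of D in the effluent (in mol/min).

346 mol/min

For E: n = n₀ − 1ξ → 459 = 805 − 1ξ, giving ξ = 346 mol/min.
Outlet amounts (n = n₀ + ν ξ):
  E: 805 − 1(346) = 459
  F: 0 + 1(346) = 346
  D: 0 + 1(346) = 346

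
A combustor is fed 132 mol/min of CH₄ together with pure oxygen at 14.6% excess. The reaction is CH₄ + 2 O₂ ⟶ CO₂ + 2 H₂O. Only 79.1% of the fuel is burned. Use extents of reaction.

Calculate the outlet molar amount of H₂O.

209 mol/min

Stoichiometric O₂ = 2 × 132 = 264 mol/min; O₂ fed = 264 × 1.146 = 302.5 mol/min.
Fuel reacted = 0.791 × 132 → ξ = 104.4 mol/min.
Outlet (n = n₀ + ν ξ):
  CH₄: 132 − 1(104.4) = 27.59
  O₂: 302.5 − 2(104.4) = 93.72
  CO₂: 0 + 1(104.4) = 104.4
  H₂O: 0 + 2(104.4) = 208.8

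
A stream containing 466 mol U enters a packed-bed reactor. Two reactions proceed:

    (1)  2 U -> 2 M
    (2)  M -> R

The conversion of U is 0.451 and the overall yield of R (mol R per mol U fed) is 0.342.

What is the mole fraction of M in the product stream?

Conversion of U: U consumed = 2ξ₁ = 0.451 × 466 → ξ₁ = 105.1 mol.
Yield of R: 1ξ₂ / 466 = 0.342 → ξ₂ = 159.4 mol.
Outlet amounts (n = n₀ + Σ ν·ξ):
  U: 466 − 2(105.1) = 255.8
  M: 0 + 2(105.1) − 1(159.4) = 50.79
  R: 0 + 1(159.4) = 159.4
Total out = 466 mol; y_M = 50.79 / 466 = 0.109.

0.109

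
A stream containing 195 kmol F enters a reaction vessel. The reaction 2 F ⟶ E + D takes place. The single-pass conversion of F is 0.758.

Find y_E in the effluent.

0.379

F reacted = 0.758 × 195 = 147.8 kmol; ν_F = −2, so ξ = 147.8/2 = 73.91 kmol.
Outlet amounts (n = n₀ + ν ξ):
  F: 195 − 2(73.91) = 47.19
  E: 0 + 1(73.91) = 73.91
  D: 0 + 1(73.91) = 73.91
Total out = 195 kmol; y_E = 73.91 / 195 = 0.379.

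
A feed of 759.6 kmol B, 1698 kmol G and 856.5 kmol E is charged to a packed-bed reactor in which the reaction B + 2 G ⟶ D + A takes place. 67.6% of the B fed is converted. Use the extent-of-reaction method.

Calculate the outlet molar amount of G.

671 kmol

B reacted = 0.676 × 759.6 = 513.5 kmol; ν_B = −1, so ξ = 513.5/1 = 513.5 kmol.
Outlet amounts (n = n₀ + ν ξ):
  B: 759.6 − 1(513.5) = 246.1
  G: 1698 − 2(513.5) = 671
  D: 0 + 1(513.5) = 513.5
  A: 0 + 1(513.5) = 513.5
  E: 856.5 (inert)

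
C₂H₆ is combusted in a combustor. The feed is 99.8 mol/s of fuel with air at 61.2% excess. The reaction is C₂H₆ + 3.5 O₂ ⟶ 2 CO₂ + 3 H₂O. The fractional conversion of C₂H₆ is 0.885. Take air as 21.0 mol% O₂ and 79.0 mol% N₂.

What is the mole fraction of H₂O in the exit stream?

0.0938

Stoichiometric O₂ = 3.5 × 99.8 = 349.3 mol/s; O₂ fed = 349.3 × 1.612 = 563.1 mol/s.
N₂ fed = 563.1 × 79/21 = 2118 mol/s.
Fuel reacted = 0.885 × 99.8 → ξ = 88.32 mol/s.
Outlet (n = n₀ + ν ξ):
  C₂H₆: 99.8 − 1(88.32) = 11.48
  O₂: 563.1 − 3.5(88.32) = 253.9
  N₂: 2118 (inert)
  CO₂: 0 + 2(88.32) = 176.6
  H₂O: 0 + 3(88.32) = 265
Total out = 2825 mol/s; y_H₂O = 265 / 2825 = 0.09379.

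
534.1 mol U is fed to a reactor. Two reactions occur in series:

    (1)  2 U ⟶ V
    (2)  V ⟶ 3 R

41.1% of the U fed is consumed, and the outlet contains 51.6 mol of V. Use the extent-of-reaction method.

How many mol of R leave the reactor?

Conversion of U: U consumed = 2ξ₁ = 0.411 × 534.1 → ξ₁ = 109.8 mol.
V balance: n_V = 0 + 1ξ₁ − 1ξ₂ = 51.6 → ξ₂ = (1·109.8 − 51.6)/1 = 58.16 mol.
Outlet amounts (n = n₀ + Σ ν·ξ):
  U: 534.1 − 2(109.8) = 314.6
  V: 0 + 1(109.8) − 1(58.16) = 51.6
  R: 0 + 3(58.16) = 174.5

174 mol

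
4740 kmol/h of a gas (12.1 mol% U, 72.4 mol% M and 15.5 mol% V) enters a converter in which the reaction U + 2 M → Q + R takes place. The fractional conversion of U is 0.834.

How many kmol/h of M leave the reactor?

U reacted = 0.834 × 573.5 = 478.3 kmol/h; ν_U = −1, so ξ = 478.3/1 = 478.3 kmol/h.
Outlet amounts (n = n₀ + ν ξ):
  U: 573.5 − 1(478.3) = 95.21
  M: 3432 − 2(478.3) = 2475
  Q: 0 + 1(478.3) = 478.3
  R: 0 + 1(478.3) = 478.3
  V: 734.7 (inert)

2480 kmol/h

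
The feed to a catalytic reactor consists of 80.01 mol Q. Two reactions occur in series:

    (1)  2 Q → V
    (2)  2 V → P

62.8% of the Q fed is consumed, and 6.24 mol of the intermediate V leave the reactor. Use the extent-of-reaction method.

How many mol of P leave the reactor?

Conversion of Q: Q consumed = 2ξ₁ = 0.628 × 80.01 → ξ₁ = 25.12 mol.
V balance: n_V = 0 + 1ξ₁ − 2ξ₂ = 6.24 → ξ₂ = (1·25.12 − 6.24)/2 = 9.442 mol.
Outlet amounts (n = n₀ + Σ ν·ξ):
  Q: 80.01 − 2(25.12) = 29.76
  V: 0 + 1(25.12) − 2(9.442) = 6.24
  P: 0 + 1(9.442) = 9.442

9.44 mol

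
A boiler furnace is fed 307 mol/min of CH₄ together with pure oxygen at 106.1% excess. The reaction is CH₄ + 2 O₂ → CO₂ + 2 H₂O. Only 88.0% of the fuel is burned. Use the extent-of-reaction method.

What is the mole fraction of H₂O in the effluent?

0.344

Stoichiometric O₂ = 2 × 307 = 614 mol/min; O₂ fed = 614 × 2.061 = 1265 mol/min.
Fuel reacted = 0.88 × 307 → ξ = 270.2 mol/min.
Outlet (n = n₀ + ν ξ):
  CH₄: 307 − 1(270.2) = 36.84
  O₂: 1265 − 2(270.2) = 725.1
  CO₂: 0 + 1(270.2) = 270.2
  H₂O: 0 + 2(270.2) = 540.3
Total out = 1572 mol/min; y_H₂O = 540.3 / 1572 = 0.3436.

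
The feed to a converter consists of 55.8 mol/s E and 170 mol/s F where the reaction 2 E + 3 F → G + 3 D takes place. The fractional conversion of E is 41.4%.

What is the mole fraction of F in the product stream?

E reacted = 0.414 × 55.8 = 23.1 mol/s; ν_E = −2, so ξ = 23.1/2 = 11.55 mol/s.
Outlet amounts (n = n₀ + ν ξ):
  E: 55.8 − 2(11.55) = 32.7
  F: 170 − 3(11.55) = 135.3
  G: 0 + 1(11.55) = 11.55
  D: 0 + 3(11.55) = 34.65
Total out = 214.2 mol/s; y_F = 135.3 / 214.2 = 0.6317.

0.632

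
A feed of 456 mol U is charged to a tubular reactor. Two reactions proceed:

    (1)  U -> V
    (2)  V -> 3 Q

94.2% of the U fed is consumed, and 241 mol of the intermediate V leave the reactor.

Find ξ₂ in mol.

ξ₂ = 189 mol

Conversion of U: U consumed = 1ξ₁ = 0.942 × 456 → ξ₁ = 429.6 mol.
V balance: n_V = 0 + 1ξ₁ − 1ξ₂ = 241 → ξ₂ = (1·429.6 − 241)/1 = 188.6 mol.
Outlet amounts (n = n₀ + Σ ν·ξ):
  U: 456 − 1(429.6) = 26.45
  V: 0 + 1(429.6) − 1(188.6) = 241
  Q: 0 + 3(188.6) = 565.7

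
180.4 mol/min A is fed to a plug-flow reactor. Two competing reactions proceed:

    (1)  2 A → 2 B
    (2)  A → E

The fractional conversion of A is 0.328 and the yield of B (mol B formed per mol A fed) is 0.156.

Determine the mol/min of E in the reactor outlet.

31 mol/min

Yield of B: 2ξ₁ / 180.4 = 0.156 → ξ₁ = 14.07 mol/min.
Conversion of A: 2ξ₁ + 1ξ₂ = 0.328 × 180.4 = 59.17 → ξ₂ = 31.03 mol/min.
Outlet amounts (n = n₀ + Σ ν·ξ):
  A: 180.4 − 2(14.07) − 1(31.03) = 121.2
  B: 0 + 2(14.07) = 28.14
  E: 0 + 1(31.03) = 31.03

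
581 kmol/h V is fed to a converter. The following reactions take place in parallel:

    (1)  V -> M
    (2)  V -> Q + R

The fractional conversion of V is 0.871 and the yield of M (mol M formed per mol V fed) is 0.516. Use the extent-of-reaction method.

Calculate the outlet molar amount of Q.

Yield of M: 1ξ₁ / 581 = 0.516 → ξ₁ = 299.8 kmol/h.
Conversion of V: 1ξ₁ + 1ξ₂ = 0.871 × 581 = 506.1 → ξ₂ = 206.3 kmol/h.
Outlet amounts (n = n₀ + Σ ν·ξ):
  V: 581 − 1(299.8) − 1(206.3) = 74.95
  M: 0 + 1(299.8) = 299.8
  Q: 0 + 1(206.3) = 206.3
  R: 0 + 1(206.3) = 206.3

206 kmol/h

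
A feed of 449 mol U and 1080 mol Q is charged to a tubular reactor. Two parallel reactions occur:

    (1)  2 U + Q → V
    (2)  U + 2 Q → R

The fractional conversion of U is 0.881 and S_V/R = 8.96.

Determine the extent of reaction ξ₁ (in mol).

Conversion of U: U consumed = 0.881 × 449 = 395.6 mol = 2ξ₁ + 1ξ₂.
Selectivity: 1ξ₁ / (1ξ₂) = 8.96 → ξ₁ = 8.96 ξ₂.
Substitute: (2·8.96 + 1) ξ₂ = 395.6 → ξ₂ = 20.91 mol, ξ₁ = 187.3 mol.
Outlet amounts (n = n₀ + Σ ν·ξ):
  U: 449 − 2(187.3) − 1(20.91) = 53.43
  Q: 1080 − 1(187.3) − 2(20.91) = 850.9
  V: 0 + 1(187.3) = 187.3
  R: 0 + 1(20.91) = 20.91

ξ₁ = 187 mol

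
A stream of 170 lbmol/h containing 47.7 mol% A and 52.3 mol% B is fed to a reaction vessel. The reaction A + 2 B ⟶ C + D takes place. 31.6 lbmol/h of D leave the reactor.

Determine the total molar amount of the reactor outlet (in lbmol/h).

For D: n = n₀ + 1ξ → 31.6 = 0 + 1ξ, giving ξ = 31.6 lbmol/h.
Outlet amounts (n = n₀ + ν ξ):
  A: 81.09 − 1(31.6) = 49.49
  B: 88.91 − 2(31.6) = 25.71
  C: 0 + 1(31.6) = 31.6
  D: 0 + 1(31.6) = 31.6
Total out = 49.49 + 25.71 + 31.6 + 31.6 = 138.4 lbmol/h.

138 lbmol/h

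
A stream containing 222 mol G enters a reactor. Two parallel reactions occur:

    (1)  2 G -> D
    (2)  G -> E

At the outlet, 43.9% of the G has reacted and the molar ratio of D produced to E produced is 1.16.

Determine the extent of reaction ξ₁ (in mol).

Conversion of G: G consumed = 0.439 × 222 = 97.46 mol = 2ξ₁ + 1ξ₂.
Selectivity: 1ξ₁ / (1ξ₂) = 1.16 → ξ₁ = 1.16 ξ₂.
Substitute: (2·1.16 + 1) ξ₂ = 97.46 → ξ₂ = 29.35 mol, ξ₁ = 34.05 mol.
Outlet amounts (n = n₀ + Σ ν·ξ):
  G: 222 − 2(34.05) − 1(29.35) = 124.5
  D: 0 + 1(34.05) = 34.05
  E: 0 + 1(29.35) = 29.35

ξ₁ = 34.1 mol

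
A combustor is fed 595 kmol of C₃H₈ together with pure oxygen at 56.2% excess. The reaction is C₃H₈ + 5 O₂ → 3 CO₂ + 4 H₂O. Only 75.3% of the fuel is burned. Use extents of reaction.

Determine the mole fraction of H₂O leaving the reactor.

0.315

Stoichiometric O₂ = 5 × 595 = 2975 kmol; O₂ fed = 2975 × 1.562 = 4647 kmol.
Fuel reacted = 0.753 × 595 → ξ = 448 kmol.
Outlet (n = n₀ + ν ξ):
  C₃H₈: 595 − 1(448) = 147
  O₂: 4647 − 5(448) = 2407
  CO₂: 0 + 3(448) = 1344
  H₂O: 0 + 4(448) = 1792
Total out = 5690 kmol; y_H₂O = 1792 / 5690 = 0.315.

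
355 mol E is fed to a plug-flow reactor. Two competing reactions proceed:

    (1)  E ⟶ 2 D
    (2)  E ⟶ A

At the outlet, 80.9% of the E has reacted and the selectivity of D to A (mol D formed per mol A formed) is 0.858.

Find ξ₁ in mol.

ξ₁ = 86.2 mol

Conversion of E: E consumed = 0.809 × 355 = 287.2 mol = 1ξ₁ + 1ξ₂.
Selectivity: 2ξ₁ / (1ξ₂) = 0.858 → ξ₁ = 0.429 ξ₂.
Substitute: (1·0.429 + 1) ξ₂ = 287.2 → ξ₂ = 201 mol, ξ₁ = 86.22 mol.
Outlet amounts (n = n₀ + Σ ν·ξ):
  E: 355 − 1(86.22) − 1(201) = 67.81
  D: 0 + 2(86.22) = 172.4
  A: 0 + 1(201) = 201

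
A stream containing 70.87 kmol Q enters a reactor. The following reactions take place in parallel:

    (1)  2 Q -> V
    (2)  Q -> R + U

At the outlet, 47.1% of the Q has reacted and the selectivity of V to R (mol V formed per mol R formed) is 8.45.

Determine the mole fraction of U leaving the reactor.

Conversion of Q: Q consumed = 0.471 × 70.87 = 33.38 kmol = 2ξ₁ + 1ξ₂.
Selectivity: 1ξ₁ / (1ξ₂) = 8.45 → ξ₁ = 8.45 ξ₂.
Substitute: (2·8.45 + 1) ξ₂ = 33.38 → ξ₂ = 1.865 kmol, ξ₁ = 15.76 kmol.
Outlet amounts (n = n₀ + Σ ν·ξ):
  Q: 70.87 − 2(15.76) − 1(1.865) = 37.49
  V: 0 + 1(15.76) = 15.76
  R: 0 + 1(1.865) = 1.865
  U: 0 + 1(1.865) = 1.865
Total out = 56.98 kmol; y_U = 1.865 / 56.98 = 0.03273.

0.0327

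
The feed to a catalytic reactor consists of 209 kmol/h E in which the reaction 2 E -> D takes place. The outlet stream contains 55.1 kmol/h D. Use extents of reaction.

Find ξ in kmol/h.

ξ = 55.1 kmol/h

For D: n = n₀ + 1ξ → 55.1 = 0 + 1ξ, giving ξ = 55.1 kmol/h.
Outlet amounts (n = n₀ + ν ξ):
  E: 209 − 2(55.1) = 98.8
  D: 0 + 1(55.1) = 55.1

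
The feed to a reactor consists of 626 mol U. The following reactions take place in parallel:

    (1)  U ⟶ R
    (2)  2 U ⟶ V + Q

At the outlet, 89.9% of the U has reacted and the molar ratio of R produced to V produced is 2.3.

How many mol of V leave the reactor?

131 mol

Conversion of U: U consumed = 0.899 × 626 = 562.8 mol = 1ξ₁ + 2ξ₂.
Selectivity: 1ξ₁ / (1ξ₂) = 2.3 → ξ₁ = 2.3 ξ₂.
Substitute: (1·2.3 + 2) ξ₂ = 562.8 → ξ₂ = 130.9 mol, ξ₁ = 301 mol.
Outlet amounts (n = n₀ + Σ ν·ξ):
  U: 626 − 1(301) − 2(130.9) = 63.23
  R: 0 + 1(301) = 301
  V: 0 + 1(130.9) = 130.9
  Q: 0 + 1(130.9) = 130.9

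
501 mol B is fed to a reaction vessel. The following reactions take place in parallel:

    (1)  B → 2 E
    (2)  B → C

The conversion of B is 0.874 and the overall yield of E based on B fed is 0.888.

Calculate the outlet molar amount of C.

215 mol

Yield of E: 2ξ₁ / 501 = 0.888 → ξ₁ = 222.4 mol.
Conversion of B: 1ξ₁ + 1ξ₂ = 0.874 × 501 = 437.9 → ξ₂ = 215.4 mol.
Outlet amounts (n = n₀ + Σ ν·ξ):
  B: 501 − 1(222.4) − 1(215.4) = 63.13
  E: 0 + 2(222.4) = 444.9
  C: 0 + 1(215.4) = 215.4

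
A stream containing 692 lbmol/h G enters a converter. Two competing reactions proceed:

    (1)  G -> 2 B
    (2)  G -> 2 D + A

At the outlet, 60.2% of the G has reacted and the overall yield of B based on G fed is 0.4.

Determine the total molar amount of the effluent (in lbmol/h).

Yield of B: 2ξ₁ / 692 = 0.4 → ξ₁ = 138.4 lbmol/h.
Conversion of G: 1ξ₁ + 1ξ₂ = 0.602 × 692 = 416.6 → ξ₂ = 278.2 lbmol/h.
Outlet amounts (n = n₀ + Σ ν·ξ):
  G: 692 − 1(138.4) − 1(278.2) = 275.4
  B: 0 + 2(138.4) = 276.8
  D: 0 + 2(278.2) = 556.4
  A: 0 + 1(278.2) = 278.2
Total out = 275.4 + 276.8 + 556.4 + 278.2 = 1387 lbmol/h.

1390 lbmol/h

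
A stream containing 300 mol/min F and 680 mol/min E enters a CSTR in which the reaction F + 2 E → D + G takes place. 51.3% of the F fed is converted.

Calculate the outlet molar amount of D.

F reacted = 0.513 × 300 = 153.9 mol/min; ν_F = −1, so ξ = 153.9/1 = 153.9 mol/min.
Outlet amounts (n = n₀ + ν ξ):
  F: 300 − 1(153.9) = 146.1
  E: 680 − 2(153.9) = 372.2
  D: 0 + 1(153.9) = 153.9
  G: 0 + 1(153.9) = 153.9

154 mol/min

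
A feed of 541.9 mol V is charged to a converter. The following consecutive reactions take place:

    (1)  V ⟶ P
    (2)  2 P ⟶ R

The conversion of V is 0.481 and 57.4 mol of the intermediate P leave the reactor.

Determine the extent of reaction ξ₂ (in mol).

Conversion of V: V consumed = 1ξ₁ = 0.481 × 541.9 → ξ₁ = 260.7 mol.
P balance: n_P = 0 + 1ξ₁ − 2ξ₂ = 57.4 → ξ₂ = (1·260.7 − 57.4)/2 = 101.6 mol.
Outlet amounts (n = n₀ + Σ ν·ξ):
  V: 541.9 − 1(260.7) = 281.2
  P: 0 + 1(260.7) − 2(101.6) = 57.4
  R: 0 + 1(101.6) = 101.6

ξ₂ = 102 mol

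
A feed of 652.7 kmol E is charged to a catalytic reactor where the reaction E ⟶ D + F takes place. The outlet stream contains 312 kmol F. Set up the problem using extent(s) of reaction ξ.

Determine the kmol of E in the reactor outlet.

341 kmol

For F: n = n₀ + 1ξ → 312 = 0 + 1ξ, giving ξ = 312 kmol.
Outlet amounts (n = n₀ + ν ξ):
  E: 652.7 − 1(312) = 340.7
  D: 0 + 1(312) = 312
  F: 0 + 1(312) = 312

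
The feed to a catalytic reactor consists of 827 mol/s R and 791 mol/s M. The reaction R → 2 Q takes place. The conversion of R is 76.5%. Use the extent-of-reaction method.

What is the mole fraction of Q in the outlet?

R reacted = 0.765 × 827 = 632.7 mol/s; ν_R = −1, so ξ = 632.7/1 = 632.7 mol/s.
Outlet amounts (n = n₀ + ν ξ):
  R: 827 − 1(632.7) = 194.3
  Q: 0 + 2(632.7) = 1265
  M: 791 (inert)
Total out = 2251 mol/s; y_Q = 1265 / 2251 = 0.5622.

0.562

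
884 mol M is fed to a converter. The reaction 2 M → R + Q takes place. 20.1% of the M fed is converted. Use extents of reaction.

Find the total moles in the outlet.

M reacted = 0.201 × 884 = 177.7 mol; ν_M = −2, so ξ = 177.7/2 = 88.84 mol.
Outlet amounts (n = n₀ + ν ξ):
  M: 884 − 2(88.84) = 706.3
  R: 0 + 1(88.84) = 88.84
  Q: 0 + 1(88.84) = 88.84
Total out = 706.3 + 88.84 + 88.84 = 884 mol.

884 mol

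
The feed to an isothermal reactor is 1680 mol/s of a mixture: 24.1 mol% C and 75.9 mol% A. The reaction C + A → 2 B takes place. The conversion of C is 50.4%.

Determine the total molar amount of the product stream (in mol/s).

C reacted = 0.504 × 404.9 = 204.1 mol/s; ν_C = −1, so ξ = 204.1/1 = 204.1 mol/s.
Outlet amounts (n = n₀ + ν ξ):
  C: 404.9 − 1(204.1) = 200.8
  A: 1275 − 1(204.1) = 1071
  B: 0 + 2(204.1) = 408.1
Total out = 200.8 + 1071 + 408.1 = 1680 mol/s.

1680 mol/s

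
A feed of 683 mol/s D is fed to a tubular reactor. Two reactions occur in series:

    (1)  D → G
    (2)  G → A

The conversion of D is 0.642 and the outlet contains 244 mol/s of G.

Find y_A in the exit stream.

Conversion of D: D consumed = 1ξ₁ = 0.642 × 683 → ξ₁ = 438.5 mol/s.
G balance: n_G = 0 + 1ξ₁ − 1ξ₂ = 244 → ξ₂ = (1·438.5 − 244)/1 = 194.5 mol/s.
Outlet amounts (n = n₀ + Σ ν·ξ):
  D: 683 − 1(438.5) = 244.5
  G: 0 + 1(438.5) − 1(194.5) = 244
  A: 0 + 1(194.5) = 194.5
Total out = 683 mol/s; y_A = 194.5 / 683 = 0.2848.

0.285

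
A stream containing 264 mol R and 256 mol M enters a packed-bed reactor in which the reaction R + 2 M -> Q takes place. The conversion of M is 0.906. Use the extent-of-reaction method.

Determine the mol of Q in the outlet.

M reacted = 0.906 × 256 = 231.9 mol; ν_M = −2, so ξ = 231.9/2 = 116 mol.
Outlet amounts (n = n₀ + ν ξ):
  R: 264 − 1(116) = 148
  M: 256 − 2(116) = 24.06
  Q: 0 + 1(116) = 116

116 mol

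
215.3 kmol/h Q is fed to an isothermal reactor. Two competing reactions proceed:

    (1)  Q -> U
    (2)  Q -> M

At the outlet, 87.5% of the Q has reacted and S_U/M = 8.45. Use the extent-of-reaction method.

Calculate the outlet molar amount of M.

19.9 kmol/h

Conversion of Q: Q consumed = 0.875 × 215.3 = 188.4 kmol/h = 1ξ₁ + 1ξ₂.
Selectivity: 1ξ₁ / (1ξ₂) = 8.45 → ξ₁ = 8.45 ξ₂.
Substitute: (1·8.45 + 1) ξ₂ = 188.4 → ξ₂ = 19.94 kmol/h, ξ₁ = 168.5 kmol/h.
Outlet amounts (n = n₀ + Σ ν·ξ):
  Q: 215.3 − 1(168.5) − 1(19.94) = 26.91
  U: 0 + 1(168.5) = 168.5
  M: 0 + 1(19.94) = 19.94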